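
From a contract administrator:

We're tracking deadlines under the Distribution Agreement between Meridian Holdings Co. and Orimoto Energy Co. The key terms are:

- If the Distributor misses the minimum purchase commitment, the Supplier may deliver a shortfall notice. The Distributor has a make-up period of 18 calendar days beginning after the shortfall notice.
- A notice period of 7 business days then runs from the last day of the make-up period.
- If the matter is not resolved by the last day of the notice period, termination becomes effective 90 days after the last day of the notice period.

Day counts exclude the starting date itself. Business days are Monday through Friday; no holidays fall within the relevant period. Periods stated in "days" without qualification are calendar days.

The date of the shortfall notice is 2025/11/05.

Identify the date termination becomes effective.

2026/03/02

Adding 18 calendar days to 2025/11/05 gives 2025/11/23, which is the last day of the make-up period.
The last day of the notice period: 7 business days after Sunday, 2025/11/23, skipping weekends — Nov 24, Nov 25, Nov 26, Nov 27, Nov 28, Dec 1, Dec 2 — lands on Tuesday, 2025/12/02.
The date termination becomes effective: 90 calendar days after 2025/12/02 is 2026/03/02.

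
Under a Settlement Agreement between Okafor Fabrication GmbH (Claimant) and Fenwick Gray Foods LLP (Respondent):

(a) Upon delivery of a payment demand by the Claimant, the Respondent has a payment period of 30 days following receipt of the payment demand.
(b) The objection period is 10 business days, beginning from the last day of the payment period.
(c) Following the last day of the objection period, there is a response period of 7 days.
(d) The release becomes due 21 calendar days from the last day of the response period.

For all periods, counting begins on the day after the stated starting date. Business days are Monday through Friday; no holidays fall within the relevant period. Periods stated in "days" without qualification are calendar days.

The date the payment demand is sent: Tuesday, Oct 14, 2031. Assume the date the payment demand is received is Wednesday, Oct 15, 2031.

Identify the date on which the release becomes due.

The last day of the payment period: 30 calendar days after Oct 15, 2031 is Nov 14, 2031.
The last day of the objection period: counting 10 business days from Friday, Nov 14, 2031 (Nov 17, Nov 18, Nov 19, Nov 20, Nov 21, Nov 24, Nov 25, Nov 26, Nov 27, Nov 28, skipping weekends) reaches Friday, Nov 28, 2031.
The last day of the response period: 7 calendar days after Nov 28, 2031 is Dec 5, 2031.
The date on which the release becomes due: 21 calendar days after Dec 5, 2031 is Dec 26, 2031.

Dec 26, 2031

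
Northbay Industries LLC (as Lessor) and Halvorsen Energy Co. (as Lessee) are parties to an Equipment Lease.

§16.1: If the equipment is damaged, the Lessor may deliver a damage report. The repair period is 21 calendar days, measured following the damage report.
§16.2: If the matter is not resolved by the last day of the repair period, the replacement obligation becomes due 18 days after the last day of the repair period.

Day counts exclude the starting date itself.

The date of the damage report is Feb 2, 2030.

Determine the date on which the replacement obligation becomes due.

Mar 13, 2030

Adding 21 calendar days to Feb 2, 2030 gives Feb 23, 2030, which is the last day of the repair period.
Adding 18 calendar days to Feb 23, 2030 gives Mar 13, 2030, which is the date on which the replacement obligation becomes due.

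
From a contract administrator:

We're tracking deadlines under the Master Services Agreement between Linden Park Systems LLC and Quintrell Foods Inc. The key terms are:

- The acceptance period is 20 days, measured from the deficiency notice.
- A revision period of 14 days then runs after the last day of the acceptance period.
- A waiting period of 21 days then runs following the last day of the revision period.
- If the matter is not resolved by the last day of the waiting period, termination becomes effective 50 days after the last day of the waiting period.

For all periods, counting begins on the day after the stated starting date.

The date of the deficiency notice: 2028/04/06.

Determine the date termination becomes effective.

2028/07/20

Adding 20 calendar days to 2028/04/06 gives 2028/04/26, which is the last day of the acceptance period.
The last day of the revision period: 2028/04/26 + 14 days = 2028/05/10.
The last day of the waiting period: 21 calendar days after 2028/05/10 is 2028/05/31.
The date termination becomes effective: 50 calendar days after 2028/05/31 is 2028/07/20.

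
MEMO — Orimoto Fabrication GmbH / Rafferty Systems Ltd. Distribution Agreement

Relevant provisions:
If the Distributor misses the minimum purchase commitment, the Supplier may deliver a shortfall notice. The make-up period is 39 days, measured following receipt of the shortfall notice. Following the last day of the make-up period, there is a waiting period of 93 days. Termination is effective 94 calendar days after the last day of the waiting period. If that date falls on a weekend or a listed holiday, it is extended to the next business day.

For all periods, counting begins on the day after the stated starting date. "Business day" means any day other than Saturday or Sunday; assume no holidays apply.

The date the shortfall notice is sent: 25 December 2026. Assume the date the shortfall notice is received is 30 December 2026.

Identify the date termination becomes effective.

The last day of the make-up period: 39 calendar days after 30 December 2026 is 7 February 2027.
Adding 93 calendar days to 7 February 2027 gives 11 May 2027, which is the last day of the waiting period.
The date termination becomes effective: 94 calendar days after 11 May 2027 is 13 August 2027. 13 August 2027 is a Friday, so no roll-forward applies.

13 August 2027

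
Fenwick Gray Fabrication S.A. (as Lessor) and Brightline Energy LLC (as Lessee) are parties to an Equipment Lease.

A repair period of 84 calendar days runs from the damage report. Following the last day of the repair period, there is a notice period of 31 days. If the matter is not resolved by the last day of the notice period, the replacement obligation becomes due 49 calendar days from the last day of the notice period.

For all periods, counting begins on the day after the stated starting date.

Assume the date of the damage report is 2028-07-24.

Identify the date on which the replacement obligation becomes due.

The last day of the repair period: 84 calendar days after 2028-07-24 is 2028-10-16.
The last day of the notice period: 2028-10-16 + 31 days = 2028-11-16.
The date on which the replacement obligation becomes due: 2028-11-16 + 49 days = 2029-01-04.

2029-01-04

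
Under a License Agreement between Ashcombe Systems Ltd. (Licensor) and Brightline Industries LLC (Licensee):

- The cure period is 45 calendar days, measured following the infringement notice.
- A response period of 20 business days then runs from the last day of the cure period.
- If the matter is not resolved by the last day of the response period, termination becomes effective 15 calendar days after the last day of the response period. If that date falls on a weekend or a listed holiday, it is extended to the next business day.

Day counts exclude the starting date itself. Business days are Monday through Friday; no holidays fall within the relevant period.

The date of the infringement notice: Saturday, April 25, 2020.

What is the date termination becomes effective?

The last day of the cure period: 45 calendar days after April 25, 2020 is June 9, 2020.
The last day of the response period: 20 business days after Tuesday, June 9, 2020, skipping weekends — Jun 10, Jun 11, Jun 12, Jun 15, …, Jul 3, Jul 6, Jul 7 — lands on Tuesday, July 7, 2020.
The date termination becomes effective: July 7, 2020 + 15 days = July 22, 2020. July 22, 2020 is a Wednesday, so no roll-forward applies.

July 22, 2020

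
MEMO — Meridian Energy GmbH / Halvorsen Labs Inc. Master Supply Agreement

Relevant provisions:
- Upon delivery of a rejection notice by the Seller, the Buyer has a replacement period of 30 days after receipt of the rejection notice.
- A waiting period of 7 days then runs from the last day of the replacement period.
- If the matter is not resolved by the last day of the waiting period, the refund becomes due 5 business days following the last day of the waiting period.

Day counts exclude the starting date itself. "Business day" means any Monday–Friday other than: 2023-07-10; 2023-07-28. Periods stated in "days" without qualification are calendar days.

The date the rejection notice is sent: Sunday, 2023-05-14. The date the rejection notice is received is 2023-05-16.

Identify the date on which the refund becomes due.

2023-06-29

Adding 30 calendar days to 2023-05-16 gives 2023-06-15, which is the last day of the replacement period.
The last day of the waiting period: 7 calendar days after 2023-06-15 is 2023-06-22.
The date on which the refund becomes due: counting 5 business days from Thursday, 2023-06-22 (Jun 23, Jun 26, Jun 27, Jun 28, Jun 29, skipping weekends) reaches Thursday, 2023-06-29.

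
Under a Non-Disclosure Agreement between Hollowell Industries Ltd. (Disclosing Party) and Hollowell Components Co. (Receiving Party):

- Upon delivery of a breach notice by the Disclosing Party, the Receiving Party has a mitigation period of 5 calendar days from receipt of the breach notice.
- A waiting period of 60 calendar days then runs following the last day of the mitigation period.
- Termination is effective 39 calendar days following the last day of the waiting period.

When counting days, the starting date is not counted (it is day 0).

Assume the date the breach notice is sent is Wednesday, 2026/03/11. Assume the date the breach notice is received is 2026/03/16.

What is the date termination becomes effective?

Adding 5 calendar days to 2026/03/16 gives 2026/03/21, which is the last day of the mitigation period.
The last day of the waiting period: 2026/03/21 + 60 days = 2026/05/20.
The date termination becomes effective: 2026/05/20 + 39 days = 2026/06/28.

2026/06/28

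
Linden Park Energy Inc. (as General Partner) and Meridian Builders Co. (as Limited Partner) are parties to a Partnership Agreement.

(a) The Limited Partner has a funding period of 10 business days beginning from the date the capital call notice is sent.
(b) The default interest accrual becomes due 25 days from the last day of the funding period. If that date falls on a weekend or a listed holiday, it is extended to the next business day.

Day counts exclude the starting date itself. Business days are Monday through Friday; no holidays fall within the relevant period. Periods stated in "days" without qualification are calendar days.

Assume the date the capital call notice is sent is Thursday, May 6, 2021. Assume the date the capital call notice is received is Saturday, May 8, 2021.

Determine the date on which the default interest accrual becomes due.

The last day of the funding period: 10 business days after Thursday, May 6, 2021, skipping weekends — May 7, May 10, May 11, May 12, May 13, May 14, May 17, May 18, May 19, May 20 — lands on Thursday, May 20, 2021.
The date on which the default interest accrual becomes due: May 20, 2021 + 25 days = Jun 14, 2021. Jun 14, 2021 is a Monday, so no roll-forward applies.

Jun 14, 2021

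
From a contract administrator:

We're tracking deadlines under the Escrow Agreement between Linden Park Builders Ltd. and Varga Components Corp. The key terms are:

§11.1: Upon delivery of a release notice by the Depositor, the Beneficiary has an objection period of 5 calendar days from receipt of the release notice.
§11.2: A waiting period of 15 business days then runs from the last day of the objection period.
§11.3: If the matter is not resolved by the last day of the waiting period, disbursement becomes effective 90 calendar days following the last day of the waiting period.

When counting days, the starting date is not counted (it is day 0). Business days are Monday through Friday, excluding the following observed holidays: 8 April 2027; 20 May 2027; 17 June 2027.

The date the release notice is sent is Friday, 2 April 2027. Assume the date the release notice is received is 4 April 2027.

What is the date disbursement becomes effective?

The last day of the objection period: 5 calendar days after 4 April 2027 is 9 April 2027.
The last day of the waiting period: 15 business days after Friday, 9 April 2027, skipping weekends — Apr 12, Apr 13, Apr 14, Apr 15, …, Apr 28, Apr 29, Apr 30 — lands on Friday, 30 April 2027.
The date disbursement becomes effective: 30 April 2027 + 90 days = 29 July 2027.

29 July 2027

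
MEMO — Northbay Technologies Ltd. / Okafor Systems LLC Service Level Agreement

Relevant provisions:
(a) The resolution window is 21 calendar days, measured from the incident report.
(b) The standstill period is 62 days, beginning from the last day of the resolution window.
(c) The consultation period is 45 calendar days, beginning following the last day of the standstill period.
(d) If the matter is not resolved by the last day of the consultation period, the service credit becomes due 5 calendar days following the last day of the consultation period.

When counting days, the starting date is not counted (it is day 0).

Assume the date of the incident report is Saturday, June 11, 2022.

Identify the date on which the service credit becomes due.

October 22, 2022

The last day of the resolution window: 21 calendar days after June 11, 2022 is July 2, 2022.
The last day of the standstill period: 62 calendar days after July 2, 2022 is September 2, 2022.
The last day of the consultation period: September 2, 2022 + 45 days = October 17, 2022.
The date on which the service credit becomes due: 5 calendar days after October 17, 2022 is October 22, 2022.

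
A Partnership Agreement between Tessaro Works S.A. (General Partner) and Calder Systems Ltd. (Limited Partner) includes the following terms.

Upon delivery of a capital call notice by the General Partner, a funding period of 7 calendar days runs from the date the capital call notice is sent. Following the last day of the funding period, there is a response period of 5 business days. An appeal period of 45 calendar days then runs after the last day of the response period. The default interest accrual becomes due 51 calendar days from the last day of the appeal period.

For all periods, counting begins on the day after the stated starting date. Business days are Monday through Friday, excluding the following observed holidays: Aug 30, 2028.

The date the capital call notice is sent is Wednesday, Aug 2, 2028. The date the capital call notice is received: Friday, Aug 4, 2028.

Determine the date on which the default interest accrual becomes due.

Nov 20, 2028

The last day of the funding period: Aug 2, 2028 + 7 days = Aug 9, 2028.
From Wednesday, Aug 9, 2028, 5 business days (Aug 10, Aug 11, Aug 14, Aug 15, Aug 16, skipping weekends) brings us to Wednesday, Aug 16, 2028, which is the last day of the response period.
The last day of the appeal period: 45 calendar days after Aug 16, 2028 is Sep 30, 2028.
Adding 51 calendar days to Sep 30, 2028 gives Nov 20, 2028, which is the date on which the default interest accrual becomes due.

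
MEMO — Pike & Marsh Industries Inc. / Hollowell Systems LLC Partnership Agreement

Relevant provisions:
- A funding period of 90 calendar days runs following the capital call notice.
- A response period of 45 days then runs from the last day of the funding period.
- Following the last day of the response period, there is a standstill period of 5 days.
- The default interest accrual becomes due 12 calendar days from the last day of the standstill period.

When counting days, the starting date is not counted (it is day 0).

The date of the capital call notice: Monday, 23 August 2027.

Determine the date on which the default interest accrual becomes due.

22 January 2028

The last day of the funding period: 90 calendar days after 23 August 2027 is 21 November 2027.
The last day of the response period: 45 calendar days after 21 November 2027 is 5 January 2028.
The last day of the standstill period: 5 January 2028 + 5 days = 10 January 2028.
The date on which the default interest accrual becomes due: 10 January 2028 + 12 days = 22 January 2028.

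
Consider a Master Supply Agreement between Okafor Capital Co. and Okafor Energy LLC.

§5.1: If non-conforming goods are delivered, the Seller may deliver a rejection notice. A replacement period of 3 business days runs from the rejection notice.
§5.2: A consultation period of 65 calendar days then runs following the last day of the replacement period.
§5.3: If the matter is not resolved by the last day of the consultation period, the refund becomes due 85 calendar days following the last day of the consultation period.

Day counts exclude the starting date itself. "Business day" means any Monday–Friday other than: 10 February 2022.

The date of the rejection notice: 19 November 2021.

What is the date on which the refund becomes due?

The last day of the replacement period: counting 3 business days from Friday, 19 November 2021 (Nov 22, Nov 23, Nov 24, skipping weekends) reaches Wednesday, 24 November 2021.
Adding 65 calendar days to 24 November 2021 gives 28 January 2022, which is the last day of the consultation period.
Adding 85 calendar days to 28 January 2022 gives 23 April 2022, which is the date on which the refund becomes due.

23 April 2022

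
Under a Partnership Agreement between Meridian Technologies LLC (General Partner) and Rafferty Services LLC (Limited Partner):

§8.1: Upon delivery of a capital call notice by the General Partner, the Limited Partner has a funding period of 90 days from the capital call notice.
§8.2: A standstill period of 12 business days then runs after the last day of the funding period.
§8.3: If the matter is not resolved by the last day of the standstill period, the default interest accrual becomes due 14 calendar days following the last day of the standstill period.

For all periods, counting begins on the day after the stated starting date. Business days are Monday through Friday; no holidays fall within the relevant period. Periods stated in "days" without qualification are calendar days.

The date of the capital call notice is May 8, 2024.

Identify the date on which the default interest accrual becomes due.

Sep 5, 2024

Adding 90 calendar days to May 8, 2024 gives Aug 6, 2024, which is the last day of the funding period.
The last day of the standstill period: counting 12 business days from Tuesday, Aug 6, 2024 (Aug 7, Aug 8, Aug 9, Aug 12, …, Aug 20, Aug 21, Aug 22, skipping weekends) reaches Thursday, Aug 22, 2024.
The date on which the default interest accrual becomes due: 14 calendar days after Aug 22, 2024 is Sep 5, 2024.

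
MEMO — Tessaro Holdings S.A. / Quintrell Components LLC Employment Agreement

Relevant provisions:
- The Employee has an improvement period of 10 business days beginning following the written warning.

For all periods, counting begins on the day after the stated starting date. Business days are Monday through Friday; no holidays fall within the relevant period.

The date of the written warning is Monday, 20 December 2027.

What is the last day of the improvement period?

3 January 2028

The last day of the improvement period: 10 business days after Monday, 20 December 2027, skipping weekends — Dec 21, Dec 22, Dec 23, Dec 24, Dec 27, Dec 28, Dec 29, Dec 30, Dec 31, Jan 3 — lands on Monday, 3 January 2028.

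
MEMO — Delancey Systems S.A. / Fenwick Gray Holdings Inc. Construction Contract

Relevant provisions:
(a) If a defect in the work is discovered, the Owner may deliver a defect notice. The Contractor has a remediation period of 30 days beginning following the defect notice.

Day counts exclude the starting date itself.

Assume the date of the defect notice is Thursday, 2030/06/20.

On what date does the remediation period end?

The last day of the remediation period: 2030/06/20 + 30 days = 2030/07/20.

2030/07/20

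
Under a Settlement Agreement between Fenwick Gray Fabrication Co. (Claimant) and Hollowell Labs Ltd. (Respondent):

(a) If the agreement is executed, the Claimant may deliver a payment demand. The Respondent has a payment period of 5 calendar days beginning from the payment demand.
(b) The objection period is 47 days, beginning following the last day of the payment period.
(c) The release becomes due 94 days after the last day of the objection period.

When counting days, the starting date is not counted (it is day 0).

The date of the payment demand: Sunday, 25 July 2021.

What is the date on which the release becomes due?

The last day of the payment period: 25 July 2021 + 5 days = 30 July 2021.
Adding 47 calendar days to 30 July 2021 gives 15 September 2021, which is the last day of the objection period.
The date on which the release becomes due: 15 September 2021 + 94 days = 18 December 2021.

18 December 2021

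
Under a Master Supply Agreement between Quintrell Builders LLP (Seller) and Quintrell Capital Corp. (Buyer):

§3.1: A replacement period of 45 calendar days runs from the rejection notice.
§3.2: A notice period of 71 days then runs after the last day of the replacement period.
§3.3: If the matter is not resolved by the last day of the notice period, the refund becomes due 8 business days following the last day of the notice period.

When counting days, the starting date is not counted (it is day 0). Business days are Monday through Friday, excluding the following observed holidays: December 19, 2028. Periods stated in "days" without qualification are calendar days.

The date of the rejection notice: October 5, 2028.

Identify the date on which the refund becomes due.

February 8, 2029

Adding 45 calendar days to October 5, 2028 gives November 19, 2028, which is the last day of the replacement period.
The last day of the notice period: 71 calendar days after November 19, 2028 is January 29, 2029.
From Monday, January 29, 2029, 8 business days (Jan 30, Jan 31, Feb 1, Feb 2, Feb 5, Feb 6, Feb 7, Feb 8, skipping weekends) brings us to Thursday, February 8, 2029, which is the date on which the refund becomes due.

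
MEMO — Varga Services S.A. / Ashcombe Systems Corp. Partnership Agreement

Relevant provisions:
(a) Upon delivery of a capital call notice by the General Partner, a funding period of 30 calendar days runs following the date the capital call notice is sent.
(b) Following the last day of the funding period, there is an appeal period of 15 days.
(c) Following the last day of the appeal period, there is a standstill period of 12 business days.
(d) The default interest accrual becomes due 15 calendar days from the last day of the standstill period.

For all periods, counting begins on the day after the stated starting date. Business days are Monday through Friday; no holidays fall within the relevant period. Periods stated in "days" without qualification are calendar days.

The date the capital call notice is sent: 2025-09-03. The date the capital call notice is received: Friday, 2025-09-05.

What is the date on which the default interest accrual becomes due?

The last day of the funding period: 30 calendar days after 2025-09-03 is 2025-10-03.
The last day of the appeal period: 15 calendar days after 2025-10-03 is 2025-10-18.
The last day of the standstill period: counting 12 business days from Saturday, 2025-10-18 (Oct 20, Oct 21, Oct 22, Oct 23, …, Oct 31, Nov 3, Nov 4, skipping weekends) reaches Tuesday, 2025-11-04.
The date on which the default interest accrual becomes due: 15 calendar days after 2025-11-04 is 2025-11-19.

2025-11-19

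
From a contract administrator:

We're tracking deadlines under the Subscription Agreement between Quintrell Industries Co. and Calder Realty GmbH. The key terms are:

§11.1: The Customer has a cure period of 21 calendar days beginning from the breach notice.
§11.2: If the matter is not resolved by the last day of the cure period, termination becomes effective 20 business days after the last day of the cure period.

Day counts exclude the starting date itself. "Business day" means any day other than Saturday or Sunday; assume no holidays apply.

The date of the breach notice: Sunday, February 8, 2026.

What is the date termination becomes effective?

Adding 21 calendar days to February 8, 2026 gives March 1, 2026, which is the last day of the cure period.
The date termination becomes effective: 20 business days after Sunday, March 1, 2026, skipping weekends — Mar 2, Mar 3, Mar 4, Mar 5, …, Mar 25, Mar 26, Mar 27 — lands on Friday, March 27, 2026.

March 27, 2026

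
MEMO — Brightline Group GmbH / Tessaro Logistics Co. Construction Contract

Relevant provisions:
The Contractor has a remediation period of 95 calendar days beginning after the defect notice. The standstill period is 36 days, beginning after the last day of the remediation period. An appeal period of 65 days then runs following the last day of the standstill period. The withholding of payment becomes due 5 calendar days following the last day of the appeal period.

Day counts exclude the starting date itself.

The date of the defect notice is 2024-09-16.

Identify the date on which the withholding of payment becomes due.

2025-04-05

Adding 95 calendar days to 2024-09-16 gives 2024-12-20, which is the last day of the remediation period.
Adding 36 calendar days to 2024-12-20 gives 2025-01-25, which is the last day of the standstill period.
The last day of the appeal period: 2025-01-25 + 65 days = 2025-03-31.
The date on which the withholding of payment becomes due: 5 calendar days after 2025-03-31 is 2025-04-05.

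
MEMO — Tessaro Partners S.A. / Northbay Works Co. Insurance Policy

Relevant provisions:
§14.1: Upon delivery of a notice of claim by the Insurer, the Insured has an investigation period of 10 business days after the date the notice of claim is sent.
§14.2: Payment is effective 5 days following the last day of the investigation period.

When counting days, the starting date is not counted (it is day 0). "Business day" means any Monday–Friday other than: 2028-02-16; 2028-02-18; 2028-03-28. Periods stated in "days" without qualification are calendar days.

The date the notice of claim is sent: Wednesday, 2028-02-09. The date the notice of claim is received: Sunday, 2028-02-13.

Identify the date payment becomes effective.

The last day of the investigation period: counting 10 business days from Wednesday, 2028-02-09 (Feb 10, Feb 11, Feb 14, Feb 15, Feb 17, Feb 21, Feb 22, Feb 23, Feb 24, Feb 25, skipping weekends and the listed holidays on Feb 16, Feb 18) reaches Friday, 2028-02-25.
Adding 5 calendar days to 2028-02-25 gives 2028-03-01, which is the date payment becomes effective.

2028-03-01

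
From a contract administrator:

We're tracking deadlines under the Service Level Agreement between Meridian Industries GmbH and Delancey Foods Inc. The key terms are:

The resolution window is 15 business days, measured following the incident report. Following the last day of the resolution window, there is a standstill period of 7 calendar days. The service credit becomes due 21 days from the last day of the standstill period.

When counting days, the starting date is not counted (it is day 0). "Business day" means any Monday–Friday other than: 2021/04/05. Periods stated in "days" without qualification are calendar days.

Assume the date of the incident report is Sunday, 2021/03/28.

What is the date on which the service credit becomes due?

The last day of the resolution window: 15 business days after Sunday, 2021/03/28, skipping weekends and the listed holiday on Apr 5 — Mar 29, Mar 30, Mar 31, Apr 1, …, Apr 15, Apr 16, Apr 19 — lands on Monday, 2021/04/19.
The last day of the standstill period: 2021/04/19 + 7 days = 2021/04/26.
Adding 21 calendar days to 2021/04/26 gives 2021/05/17, which is the date on which the service credit becomes due.

2021/05/17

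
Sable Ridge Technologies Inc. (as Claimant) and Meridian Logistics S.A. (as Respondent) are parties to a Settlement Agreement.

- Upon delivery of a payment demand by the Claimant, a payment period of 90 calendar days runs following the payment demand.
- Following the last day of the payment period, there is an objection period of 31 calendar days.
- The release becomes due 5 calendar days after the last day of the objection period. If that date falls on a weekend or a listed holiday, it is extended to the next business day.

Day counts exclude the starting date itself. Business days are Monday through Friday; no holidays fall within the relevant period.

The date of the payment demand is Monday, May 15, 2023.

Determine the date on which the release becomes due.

The last day of the payment period: 90 calendar days after May 15, 2023 is August 13, 2023.
Adding 31 calendar days to August 13, 2023 gives September 13, 2023, which is the last day of the objection period.
Adding 5 calendar days to September 13, 2023 gives September 18, 2023, which is the date on which the release becomes due. September 18, 2023 is a Monday, so no roll-forward applies.

September 18, 2023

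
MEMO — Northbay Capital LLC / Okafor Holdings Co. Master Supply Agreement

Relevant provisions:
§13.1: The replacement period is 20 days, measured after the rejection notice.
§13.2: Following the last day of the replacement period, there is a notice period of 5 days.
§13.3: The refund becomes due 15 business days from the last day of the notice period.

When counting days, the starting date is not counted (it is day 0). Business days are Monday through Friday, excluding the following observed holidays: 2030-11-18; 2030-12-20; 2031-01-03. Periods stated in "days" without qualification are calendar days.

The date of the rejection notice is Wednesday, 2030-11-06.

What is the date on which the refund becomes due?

2030-12-23

The last day of the replacement period: 20 calendar days after 2030-11-06 is 2030-11-26.
Adding 5 calendar days to 2030-11-26 gives 2030-12-01, which is the last day of the notice period.
The date on which the refund becomes due: counting 15 business days from Sunday, 2030-12-01 (Dec 2, Dec 3, Dec 4, Dec 5, …, Dec 18, Dec 19, Dec 23, skipping weekends and the listed holiday on Dec 20) reaches Monday, 2030-12-23.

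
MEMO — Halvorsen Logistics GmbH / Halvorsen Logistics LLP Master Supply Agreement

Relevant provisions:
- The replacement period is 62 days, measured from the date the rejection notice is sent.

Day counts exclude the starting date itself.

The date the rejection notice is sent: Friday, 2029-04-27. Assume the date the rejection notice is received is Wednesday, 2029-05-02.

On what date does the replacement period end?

2029-06-28

The last day of the replacement period: 2029-04-27 + 62 days = 2029-06-28.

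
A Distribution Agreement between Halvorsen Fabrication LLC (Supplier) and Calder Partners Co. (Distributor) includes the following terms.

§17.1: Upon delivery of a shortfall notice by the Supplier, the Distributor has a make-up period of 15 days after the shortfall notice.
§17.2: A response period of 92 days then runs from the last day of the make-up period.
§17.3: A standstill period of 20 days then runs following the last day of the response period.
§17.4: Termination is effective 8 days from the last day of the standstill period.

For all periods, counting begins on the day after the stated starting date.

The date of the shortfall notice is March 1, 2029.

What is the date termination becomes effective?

July 14, 2029

The last day of the make-up period: 15 calendar days after March 1, 2029 is March 16, 2029.
Adding 92 calendar days to March 16, 2029 gives June 16, 2029, which is the last day of the response period.
The last day of the standstill period: 20 calendar days after June 16, 2029 is July 6, 2029.
The date termination becomes effective: 8 calendar days after July 6, 2029 is July 14, 2029.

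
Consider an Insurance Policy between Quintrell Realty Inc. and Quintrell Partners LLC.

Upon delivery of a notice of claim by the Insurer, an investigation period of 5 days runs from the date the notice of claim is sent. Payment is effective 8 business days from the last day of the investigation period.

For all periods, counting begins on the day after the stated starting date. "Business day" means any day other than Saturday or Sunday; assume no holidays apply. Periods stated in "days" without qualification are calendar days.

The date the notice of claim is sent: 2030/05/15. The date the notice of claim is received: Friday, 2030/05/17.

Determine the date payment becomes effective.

2030/05/30

The last day of the investigation period: 5 calendar days after 2030/05/15 is 2030/05/20.
From Monday, 2030/05/20, 8 business days (May 21, May 22, May 23, May 24, May 27, May 28, May 29, May 30, skipping weekends) brings us to Thursday, 2030/05/30, which is the date payment becomes effective.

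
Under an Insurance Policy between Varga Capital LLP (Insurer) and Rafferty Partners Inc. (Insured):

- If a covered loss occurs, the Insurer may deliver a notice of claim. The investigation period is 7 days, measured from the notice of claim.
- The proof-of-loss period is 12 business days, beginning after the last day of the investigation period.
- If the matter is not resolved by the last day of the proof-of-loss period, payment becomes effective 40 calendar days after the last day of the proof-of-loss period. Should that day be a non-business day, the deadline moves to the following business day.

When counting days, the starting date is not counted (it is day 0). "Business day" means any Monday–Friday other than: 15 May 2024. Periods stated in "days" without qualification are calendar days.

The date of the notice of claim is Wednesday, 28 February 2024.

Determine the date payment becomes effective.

1 May 2024

The last day of the investigation period: 28 February 2024 + 7 days = 6 March 2024.
From Wednesday, 6 March 2024, 12 business days (Mar 7, Mar 8, Mar 11, Mar 12, …, Mar 20, Mar 21, Mar 22, skipping weekends) brings us to Friday, 22 March 2024, which is the last day of the proof-of-loss period.
The date payment becomes effective: 40 calendar days after 22 March 2024 is 1 May 2024. 1 May 2024 is a Wednesday and is not a listed holiday, so no roll-forward applies.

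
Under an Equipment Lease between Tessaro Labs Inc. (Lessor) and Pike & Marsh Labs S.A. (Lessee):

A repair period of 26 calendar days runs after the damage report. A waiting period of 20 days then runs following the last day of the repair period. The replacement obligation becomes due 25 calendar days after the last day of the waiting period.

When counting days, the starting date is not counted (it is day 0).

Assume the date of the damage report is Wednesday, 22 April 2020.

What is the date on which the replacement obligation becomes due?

2 July 2020

Adding 26 calendar days to 22 April 2020 gives 18 May 2020, which is the last day of the repair period.
Adding 20 calendar days to 18 May 2020 gives 7 June 2020, which is the last day of the waiting period.
The date on which the replacement obligation becomes due: 7 June 2020 + 25 days = 2 July 2020.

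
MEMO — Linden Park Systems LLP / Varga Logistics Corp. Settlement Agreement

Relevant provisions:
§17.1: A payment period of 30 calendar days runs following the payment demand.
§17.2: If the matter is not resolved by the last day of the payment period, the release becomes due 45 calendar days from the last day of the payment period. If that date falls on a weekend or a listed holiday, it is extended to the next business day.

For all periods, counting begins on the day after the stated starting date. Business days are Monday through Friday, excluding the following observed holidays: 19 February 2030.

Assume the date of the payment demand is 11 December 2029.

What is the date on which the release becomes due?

25 February 2030

The last day of the payment period: 30 calendar days after 11 December 2029 is 10 January 2030.
Adding 45 calendar days to 10 January 2030 gives 24 February 2030, which is the date on which the release becomes due. That falls on a Sunday, so it rolls to the next business day, Monday, 25 February 2030.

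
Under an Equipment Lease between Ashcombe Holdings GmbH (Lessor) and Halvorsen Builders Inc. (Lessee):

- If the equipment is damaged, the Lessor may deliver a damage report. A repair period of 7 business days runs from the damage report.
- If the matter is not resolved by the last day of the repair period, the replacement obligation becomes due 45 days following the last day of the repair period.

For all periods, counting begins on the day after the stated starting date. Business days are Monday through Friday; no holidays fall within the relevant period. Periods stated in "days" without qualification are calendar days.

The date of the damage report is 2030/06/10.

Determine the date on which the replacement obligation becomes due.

2030/08/03

The last day of the repair period: 7 business days after Monday, 2030/06/10, skipping weekends — Jun 11, Jun 12, Jun 13, Jun 14, Jun 17, Jun 18, Jun 19 — lands on Wednesday, 2030/06/19.
The date on which the replacement obligation becomes due: 45 calendar days after 2030/06/19 is 2030/08/03.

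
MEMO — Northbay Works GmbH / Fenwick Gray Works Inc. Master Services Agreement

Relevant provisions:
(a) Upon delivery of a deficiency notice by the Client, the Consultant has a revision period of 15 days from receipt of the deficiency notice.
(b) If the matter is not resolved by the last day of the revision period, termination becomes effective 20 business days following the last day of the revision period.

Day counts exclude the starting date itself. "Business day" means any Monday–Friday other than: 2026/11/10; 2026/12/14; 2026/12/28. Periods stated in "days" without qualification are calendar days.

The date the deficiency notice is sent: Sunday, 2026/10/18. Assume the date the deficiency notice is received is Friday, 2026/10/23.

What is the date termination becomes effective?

The last day of the revision period: 2026/10/23 + 15 days = 2026/11/07.
The date termination becomes effective: counting 20 business days from Saturday, 2026/11/07 (Nov 9, Nov 11, Nov 12, Nov 13, …, Dec 3, Dec 4, Dec 7, skipping weekends and the listed holiday on Nov 10) reaches Monday, 2026/12/07.

2026/12/07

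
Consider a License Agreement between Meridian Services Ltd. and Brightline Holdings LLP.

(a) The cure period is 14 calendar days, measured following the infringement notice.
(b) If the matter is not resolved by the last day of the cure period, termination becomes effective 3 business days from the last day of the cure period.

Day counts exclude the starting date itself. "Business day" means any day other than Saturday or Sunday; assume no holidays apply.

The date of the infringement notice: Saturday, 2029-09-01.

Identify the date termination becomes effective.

2029-09-19

The last day of the cure period: 2029-09-01 + 14 days = 2029-09-15.
The date termination becomes effective: counting 3 business days from Saturday, 2029-09-15 (Sep 17, Sep 18, Sep 19, skipping weekends) reaches Wednesday, 2029-09-19.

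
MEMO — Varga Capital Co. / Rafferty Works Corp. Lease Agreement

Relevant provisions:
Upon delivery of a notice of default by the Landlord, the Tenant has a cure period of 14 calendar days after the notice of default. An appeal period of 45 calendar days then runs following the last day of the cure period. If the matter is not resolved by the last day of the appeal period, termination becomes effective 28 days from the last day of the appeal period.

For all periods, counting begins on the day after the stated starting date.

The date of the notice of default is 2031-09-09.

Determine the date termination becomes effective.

Adding 14 calendar days to 2031-09-09 gives 2031-09-23, which is the last day of the cure period.
The last day of the appeal period: 45 calendar days after 2031-09-23 is 2031-11-07.
Adding 28 calendar days to 2031-11-07 gives 2031-12-05, which is the date termination becomes effective.

2031-12-05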